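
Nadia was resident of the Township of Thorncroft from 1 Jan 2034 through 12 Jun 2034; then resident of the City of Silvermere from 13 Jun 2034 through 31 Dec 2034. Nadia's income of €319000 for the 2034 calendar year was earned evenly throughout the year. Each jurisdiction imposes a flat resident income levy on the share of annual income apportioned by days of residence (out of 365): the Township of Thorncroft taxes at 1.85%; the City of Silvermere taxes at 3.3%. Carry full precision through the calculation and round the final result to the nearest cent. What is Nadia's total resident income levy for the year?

The Township of Thorncroft, 1 Jan – 12 Jun 2034: 163 days → €319000 × 1.85% × 163/365 = €2635.4644
The City of Silvermere, 13 Jun – 31 Dec 2034: 202 days → €319000 × 3.3% × 202/365 = €5825.9014
Total = €8461.3658

€8461.37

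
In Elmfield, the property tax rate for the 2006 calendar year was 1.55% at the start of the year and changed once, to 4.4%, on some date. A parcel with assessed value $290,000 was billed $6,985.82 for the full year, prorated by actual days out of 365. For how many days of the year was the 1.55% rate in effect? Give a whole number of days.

255 days

Let d = days at the first rate; then 365 − d days at the second rate.
$290,000 × [1.55%·d + 4.4%·(365−d)] / 365 = $6,985.82
Solving gives d = 255, so the new rate took effect on 13 Sep 2006.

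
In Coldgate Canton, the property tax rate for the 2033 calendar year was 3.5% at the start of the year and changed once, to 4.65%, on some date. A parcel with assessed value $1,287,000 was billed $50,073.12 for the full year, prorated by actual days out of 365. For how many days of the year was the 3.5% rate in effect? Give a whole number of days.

241 days

Let d = days at the first rate; then 365 − d days at the second rate.
$1,287,000 × [3.5%·d + 4.65%·(365−d)] / 365 = $50,073.12
Solving gives d = 241, so the new rate took effect on 30 August 2033.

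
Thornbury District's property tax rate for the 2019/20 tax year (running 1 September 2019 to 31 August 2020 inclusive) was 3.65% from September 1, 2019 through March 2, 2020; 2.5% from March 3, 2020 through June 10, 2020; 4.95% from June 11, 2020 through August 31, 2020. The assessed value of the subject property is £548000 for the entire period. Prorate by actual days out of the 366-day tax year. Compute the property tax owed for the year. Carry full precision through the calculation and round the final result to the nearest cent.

£19876.23

September 1, 2019 – March 2, 2020: 184 days at 3.65% → £548000 × 3.65% × 184/366 = £10055.6503
March 3 – June 10, 2020: 100 days at 2.5% → £548000 × 2.5% × 100/366 = £3743.1694
June 11 – August 31, 2020: 82 days at 4.95% → £548000 × 4.95% × 82/366 = £6077.4098
Total = £19876.2295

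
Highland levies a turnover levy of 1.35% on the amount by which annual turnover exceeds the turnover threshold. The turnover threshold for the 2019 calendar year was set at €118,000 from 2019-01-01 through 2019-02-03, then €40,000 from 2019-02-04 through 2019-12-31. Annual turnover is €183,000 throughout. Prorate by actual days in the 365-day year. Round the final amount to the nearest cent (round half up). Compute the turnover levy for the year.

2019-01-01 to 2019-02-03: 34 days, exemption €118,000 → (€183,000 − €118,000) × 1.35% × 34/365 = €81.7397
2019-02-04 to 2019-12-31: 331 days, exemption €40,000 → (€183,000 − €40,000) × 1.35% × 331/365 = €1,750.6726
Total = €1,832.4123

€1,832.41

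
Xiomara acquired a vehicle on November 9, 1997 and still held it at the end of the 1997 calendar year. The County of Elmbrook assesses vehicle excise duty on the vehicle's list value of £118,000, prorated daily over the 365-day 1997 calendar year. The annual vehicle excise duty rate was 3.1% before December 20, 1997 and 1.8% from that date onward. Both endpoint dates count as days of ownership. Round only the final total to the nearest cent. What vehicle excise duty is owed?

£480.73

November 9 – December 19, 1997: 41 days at 3.1% → £118,000 × 3.1% × 41/365 = £410.8986
December 20 – December 31, 1997: 12 days at 1.8% → £118,000 × 1.8% × 12/365 = £69.8301
Total = £480.7288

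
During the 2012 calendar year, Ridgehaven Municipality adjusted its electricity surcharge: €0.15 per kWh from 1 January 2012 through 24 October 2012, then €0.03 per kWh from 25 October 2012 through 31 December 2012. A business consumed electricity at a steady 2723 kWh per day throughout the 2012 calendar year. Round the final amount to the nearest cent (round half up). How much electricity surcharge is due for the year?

1 January – 24 October 2012: 298 days × 2723 kWh/day = 811,454 kWh at €0.15/kWh → €121718.10
25 October – 31 December 2012: 68 days × 2723 kWh/day = 185,164 kWh at €0.03/kWh → €5554.92

€127273.02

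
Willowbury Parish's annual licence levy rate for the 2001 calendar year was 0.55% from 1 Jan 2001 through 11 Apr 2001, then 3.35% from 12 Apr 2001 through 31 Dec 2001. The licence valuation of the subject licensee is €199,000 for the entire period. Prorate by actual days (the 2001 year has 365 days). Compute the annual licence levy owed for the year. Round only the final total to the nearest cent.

1 Jan – 11 Apr 2001: 101 days at 0.55% → €199,000 × 0.55% × 101/365 = €302.8616
12 Apr – 31 Dec 2001: 264 days at 3.35% → €199,000 × 3.35% × 264/365 = €4,821.7973
Total = €5,124.6589

€5,124.66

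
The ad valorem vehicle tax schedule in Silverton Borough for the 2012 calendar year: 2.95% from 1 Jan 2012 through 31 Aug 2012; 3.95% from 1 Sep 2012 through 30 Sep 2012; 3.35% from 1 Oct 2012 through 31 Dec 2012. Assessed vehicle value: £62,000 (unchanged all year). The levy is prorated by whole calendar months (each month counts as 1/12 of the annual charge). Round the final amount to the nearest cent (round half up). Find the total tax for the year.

£1,942.67

1 Jan – 31 Aug 2012: 8 months at 2.95% → £62,000 × 2.95% × 8/12 = £1,219.3333
1 Sep – 30 Sep 2012: 1 month at 3.95% → £62,000 × 3.95% × 1/12 = £204.0833
1 Oct – 31 Dec 2012: 3 months at 3.35% → £62,000 × 3.35% × 3/12 = £519.2500
Total = £1,942.6667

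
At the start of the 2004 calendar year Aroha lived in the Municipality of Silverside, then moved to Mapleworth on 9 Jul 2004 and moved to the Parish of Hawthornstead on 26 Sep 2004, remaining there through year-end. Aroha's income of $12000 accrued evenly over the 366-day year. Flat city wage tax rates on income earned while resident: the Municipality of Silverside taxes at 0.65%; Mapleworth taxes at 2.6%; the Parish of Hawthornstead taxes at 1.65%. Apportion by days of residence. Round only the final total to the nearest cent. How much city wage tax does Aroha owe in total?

$160.31

The Municipality of Silverside, 1 Jan – 8 Jul 2004: 190 days → $12000 × 0.65% × 190/366 = $40.4918
Mapleworth, 9 Jul – 25 Sep 2004: 79 days → $12000 × 2.6% × 79/366 = $67.3443
The Parish of Hawthornstead, 26 Sep – 31 Dec 2004: 97 days → $12000 × 1.65% × 97/366 = $52.4754
Total = $160.3115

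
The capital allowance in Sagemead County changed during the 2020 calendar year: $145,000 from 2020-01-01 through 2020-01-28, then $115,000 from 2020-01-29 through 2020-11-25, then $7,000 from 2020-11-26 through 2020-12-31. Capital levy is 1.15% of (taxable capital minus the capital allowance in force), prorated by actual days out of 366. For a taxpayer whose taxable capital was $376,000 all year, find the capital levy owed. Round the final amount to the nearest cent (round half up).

$3,097.27

2020-01-01 to 2020-01-28: 28 days, exemption $145,000 → ($376,000 − $145,000) × 1.15% × 28/366 = $203.2295
2020-01-29 to 2020-11-25: 302 days, exemption $115,000 → ($376,000 − $115,000) × 1.15% × 302/366 = $2,476.6475
2020-11-26 to 2020-12-31: 36 days, exemption $7,000 → ($376,000 − $7,000) × 1.15% × 36/366 = $417.3934
Total = $3,097.2705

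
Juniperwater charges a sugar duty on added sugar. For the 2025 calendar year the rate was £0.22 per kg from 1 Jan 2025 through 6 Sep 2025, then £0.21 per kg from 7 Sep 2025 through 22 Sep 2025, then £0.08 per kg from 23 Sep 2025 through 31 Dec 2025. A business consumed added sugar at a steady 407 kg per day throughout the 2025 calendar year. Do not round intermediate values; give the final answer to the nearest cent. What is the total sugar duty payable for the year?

1 Jan – 6 Sep 2025: 249 days × 407 kg/day = 101,343 kg at £0.22/kg → £22,295.46
7 Sep – 22 Sep 2025: 16 days × 407 kg/day = 6,512 kg at £0.21/kg → £1,367.52
23 Sep – 31 Dec 2025: 100 days × 407 kg/day = 40,700 kg at £0.08/kg → £3,256.00

£26,918.98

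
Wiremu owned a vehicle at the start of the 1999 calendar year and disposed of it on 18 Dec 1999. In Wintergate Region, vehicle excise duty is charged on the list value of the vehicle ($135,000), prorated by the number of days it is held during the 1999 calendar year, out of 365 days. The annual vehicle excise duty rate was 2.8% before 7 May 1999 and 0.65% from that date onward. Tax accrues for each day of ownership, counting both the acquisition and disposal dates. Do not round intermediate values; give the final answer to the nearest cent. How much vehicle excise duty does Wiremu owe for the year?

$1,848.21

1 Jan – 6 May 1999: 126 days at 2.8% → $135,000 × 2.8% × 126/365 = $1,304.8767
7 May – 18 Dec 1999: 226 days at 0.65% → $135,000 × 0.65% × 226/365 = $543.3288
Total = $1,848.2055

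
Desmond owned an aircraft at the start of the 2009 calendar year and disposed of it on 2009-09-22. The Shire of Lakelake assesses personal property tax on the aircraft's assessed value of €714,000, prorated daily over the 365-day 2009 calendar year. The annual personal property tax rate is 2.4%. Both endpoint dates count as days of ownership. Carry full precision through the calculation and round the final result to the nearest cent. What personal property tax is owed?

€12,441.21

Days held (2009-01-01 to 2009-09-22): 265 out of 365
Tax = €714,000 × 2.4% × 265/365 = €12,441.2055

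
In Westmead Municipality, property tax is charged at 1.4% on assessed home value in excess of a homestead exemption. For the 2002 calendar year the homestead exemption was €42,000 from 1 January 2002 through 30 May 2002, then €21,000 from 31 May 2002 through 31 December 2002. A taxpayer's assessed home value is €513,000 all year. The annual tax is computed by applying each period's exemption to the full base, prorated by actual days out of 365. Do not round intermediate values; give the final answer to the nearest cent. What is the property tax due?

€6,767.18

1 January – 30 May 2002: 150 days, exemption €42,000 → (€513,000 − €42,000) × 1.4% × 150/365 = €2,709.8630
31 May – 31 December 2002: 215 days, exemption €21,000 → (€513,000 − €21,000) × 1.4% × 215/365 = €4,057.3151
Total = €6,767.1781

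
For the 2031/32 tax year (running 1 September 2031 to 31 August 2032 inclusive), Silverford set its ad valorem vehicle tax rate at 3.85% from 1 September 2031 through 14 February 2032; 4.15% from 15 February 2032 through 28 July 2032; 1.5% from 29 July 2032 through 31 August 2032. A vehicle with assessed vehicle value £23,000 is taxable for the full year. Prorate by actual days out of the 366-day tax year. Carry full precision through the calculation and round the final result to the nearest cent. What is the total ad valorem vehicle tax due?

£866.40

1 September 2031 – 14 February 2032: 167 days at 3.85% → £23,000 × 3.85% × 167/366 = £404.0396
15 February – 28 July 2032: 165 days at 4.15% → £23,000 × 4.15% × 165/366 = £430.3074
29 July – 31 August 2032: 34 days at 1.5% → £23,000 × 1.5% × 34/366 = £32.0492
Total = £866.3962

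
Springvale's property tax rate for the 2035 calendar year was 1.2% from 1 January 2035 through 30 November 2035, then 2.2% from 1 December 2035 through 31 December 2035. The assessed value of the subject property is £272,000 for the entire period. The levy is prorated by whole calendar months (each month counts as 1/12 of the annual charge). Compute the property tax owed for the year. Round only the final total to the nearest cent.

£3,490.67

1 January – 30 November 2035: 11 months at 1.2% → £272,000 × 1.2% × 11/12 = £2,992.0000
1 December – 31 December 2035: 1 month at 2.2% → £272,000 × 2.2% × 1/12 = £498.6667
Total = £3,490.6667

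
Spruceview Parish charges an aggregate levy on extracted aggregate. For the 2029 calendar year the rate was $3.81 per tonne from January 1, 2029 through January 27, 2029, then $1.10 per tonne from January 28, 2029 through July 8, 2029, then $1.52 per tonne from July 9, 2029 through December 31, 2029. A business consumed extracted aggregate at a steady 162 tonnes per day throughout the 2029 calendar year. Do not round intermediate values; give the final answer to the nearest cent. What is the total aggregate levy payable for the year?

January 1 – January 27, 2029: 27 days × 162 tonnes/day = 4,374 tonnes at $3.81/tonne → $16664.94
January 28 – July 8, 2029: 162 days × 162 tonnes/day = 26,244 tonnes at $1.10/tonne → $28868.40
July 9 – December 31, 2029: 176 days × 162 tonnes/day = 28,512 tonnes at $1.52/tonne → $43338.24

$88871.58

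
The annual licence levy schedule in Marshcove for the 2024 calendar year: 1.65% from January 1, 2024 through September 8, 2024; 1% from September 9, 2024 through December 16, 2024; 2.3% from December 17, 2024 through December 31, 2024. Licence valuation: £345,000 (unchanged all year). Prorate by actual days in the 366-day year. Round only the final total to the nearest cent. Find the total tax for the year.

January 1 – September 8, 2024: 252 days at 1.65% → £345,000 × 1.65% × 252/366 = £3,919.4262
September 9 – December 16, 2024: 99 days at 1% → £345,000 × 1% × 99/366 = £933.1967
December 17 – December 31, 2024: 15 days at 2.3% → £345,000 × 2.3% × 15/366 = £325.2049
Total = £5,177.8279

£5,177.83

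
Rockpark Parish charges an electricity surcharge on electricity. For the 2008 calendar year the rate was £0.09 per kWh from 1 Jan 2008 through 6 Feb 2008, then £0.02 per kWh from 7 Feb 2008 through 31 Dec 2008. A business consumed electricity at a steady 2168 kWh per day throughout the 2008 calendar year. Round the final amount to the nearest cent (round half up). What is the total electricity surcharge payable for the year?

£21484.88

1 Jan – 6 Feb 2008: 37 days × 2168 kWh/day = 80,216 kWh at £0.09/kWh → £7219.44
7 Feb – 31 Dec 2008: 329 days × 2168 kWh/day = 713,272 kWh at £0.02/kWh → £14265.44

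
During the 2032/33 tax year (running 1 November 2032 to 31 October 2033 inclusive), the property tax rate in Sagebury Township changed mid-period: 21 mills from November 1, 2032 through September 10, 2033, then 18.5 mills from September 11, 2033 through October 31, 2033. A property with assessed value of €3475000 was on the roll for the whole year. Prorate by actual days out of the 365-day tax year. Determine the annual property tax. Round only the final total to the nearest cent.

€71761.13

November 1, 2032 – September 10, 2033: 314 days at 21 mills → €3475000 × 2.1% × 314/365 = €62778.4932
September 11 – October 31, 2033: 51 days at 18.5 mills → €3475000 × 1.85% × 51/365 = €8982.6370
Total = €71761.1301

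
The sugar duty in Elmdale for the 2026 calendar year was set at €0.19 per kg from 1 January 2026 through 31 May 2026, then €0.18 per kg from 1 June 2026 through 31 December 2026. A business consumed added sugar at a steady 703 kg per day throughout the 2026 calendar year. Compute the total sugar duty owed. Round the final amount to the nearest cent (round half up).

1 January – 31 May 2026: 151 days × 703 kg/day = 106,153 kg at €0.19/kg → €20169.07
1 June – 31 December 2026: 214 days × 703 kg/day = 150,442 kg at €0.18/kg → €27079.56

€47248.63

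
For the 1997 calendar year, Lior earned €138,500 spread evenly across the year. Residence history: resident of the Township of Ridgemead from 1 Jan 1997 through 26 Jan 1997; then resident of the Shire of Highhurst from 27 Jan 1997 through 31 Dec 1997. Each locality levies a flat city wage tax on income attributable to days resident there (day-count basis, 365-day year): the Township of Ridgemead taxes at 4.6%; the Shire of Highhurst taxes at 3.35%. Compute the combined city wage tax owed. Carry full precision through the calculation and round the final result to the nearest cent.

The Township of Ridgemead, 1 Jan – 26 Jan 1997: 26 days → €138,500 × 4.6% × 26/365 = €453.8247
The Shire of Highhurst, 27 Jan – 31 Dec 1997: 339 days → €138,500 × 3.35% × 339/365 = €4,309.2473
Total = €4,763.0719

€4,763.07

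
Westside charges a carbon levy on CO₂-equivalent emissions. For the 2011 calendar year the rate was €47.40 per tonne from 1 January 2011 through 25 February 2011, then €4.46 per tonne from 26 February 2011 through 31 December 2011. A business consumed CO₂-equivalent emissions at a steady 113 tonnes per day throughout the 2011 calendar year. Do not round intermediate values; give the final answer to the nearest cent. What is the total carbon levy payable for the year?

1 January – 25 February 2011: 56 days × 113 tonnes/day = 6,328 tonnes at €47.40/tonne → €299947.20
26 February – 31 December 2011: 309 days × 113 tonnes/day = 34,917 tonnes at €4.46/tonne → €155729.82

€455677.02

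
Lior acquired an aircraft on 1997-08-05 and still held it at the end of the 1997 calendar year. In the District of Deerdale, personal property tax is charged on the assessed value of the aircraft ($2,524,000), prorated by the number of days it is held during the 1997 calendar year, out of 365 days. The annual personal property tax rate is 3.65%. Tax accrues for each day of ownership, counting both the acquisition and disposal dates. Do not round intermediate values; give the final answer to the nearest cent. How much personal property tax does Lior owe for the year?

Days held (1997-08-05 to 1997-12-31): 149 out of 365
Tax = $2,524,000 × 3.65% × 149/365 = $37,607.6000

$37,607.60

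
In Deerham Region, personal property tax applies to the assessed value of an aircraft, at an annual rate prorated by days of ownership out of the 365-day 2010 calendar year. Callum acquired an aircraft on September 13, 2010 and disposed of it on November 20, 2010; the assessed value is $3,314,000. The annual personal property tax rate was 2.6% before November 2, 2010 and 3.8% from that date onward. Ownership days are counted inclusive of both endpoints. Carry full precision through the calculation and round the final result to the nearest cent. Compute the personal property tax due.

$18,358.65

September 13 – November 1, 2010: 50 days at 2.6% → $3,314,000 × 2.6% × 50/365 = $11,803.2877
November 2 – November 20, 2010: 19 days at 3.8% → $3,314,000 × 3.8% × 19/365 = $6,555.3644
Total = $18,358.6521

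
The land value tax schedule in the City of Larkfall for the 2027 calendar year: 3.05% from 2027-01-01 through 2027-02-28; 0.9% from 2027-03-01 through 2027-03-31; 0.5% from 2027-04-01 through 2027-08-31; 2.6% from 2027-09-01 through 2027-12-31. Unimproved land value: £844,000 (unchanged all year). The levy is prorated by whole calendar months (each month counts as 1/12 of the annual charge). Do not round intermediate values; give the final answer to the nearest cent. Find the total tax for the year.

2027-01-01 to 2027-02-28: 2 months at 3.05% → £844,000 × 3.05% × 2/12 = £4,290.3333
2027-03-01 to 2027-03-31: 1 month at 0.9% → £844,000 × 0.9% × 1/12 = £633.0000
2027-04-01 to 2027-08-31: 5 months at 0.5% → £844,000 × 0.5% × 5/12 = £1,758.3333
2027-09-01 to 2027-12-31: 4 months at 2.6% → £844,000 × 2.6% × 4/12 = £7,314.6667
Total = £13,996.3333

£13,996.33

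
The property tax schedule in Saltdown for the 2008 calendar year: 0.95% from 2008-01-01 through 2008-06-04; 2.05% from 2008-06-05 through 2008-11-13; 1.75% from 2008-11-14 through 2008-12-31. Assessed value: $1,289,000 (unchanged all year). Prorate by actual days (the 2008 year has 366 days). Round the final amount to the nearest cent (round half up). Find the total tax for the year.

2008-01-01 to 2008-06-04: 156 days at 0.95% → $1,289,000 × 0.95% × 156/366 = $5,219.3934
2008-06-05 to 2008-11-13: 162 days at 2.05% → $1,289,000 × 2.05% × 162/366 = $11,696.0902
2008-11-14 to 2008-12-31: 48 days at 1.75% → $1,289,000 × 1.75% × 48/366 = $2,958.3607
Total = $19,873.8443

$19,873.84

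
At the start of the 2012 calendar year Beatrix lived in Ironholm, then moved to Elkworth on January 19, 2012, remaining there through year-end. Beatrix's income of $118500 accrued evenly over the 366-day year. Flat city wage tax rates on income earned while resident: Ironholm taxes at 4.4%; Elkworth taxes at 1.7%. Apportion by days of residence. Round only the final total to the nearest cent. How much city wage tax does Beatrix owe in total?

Ironholm, January 1 – January 18, 2012: 18 days → $118500 × 4.4% × 18/366 = $256.4262
Elkworth, January 19 – December 31, 2012: 348 days → $118500 × 1.7% × 348/366 = $1915.4262
Total = $2171.8525

$2171.85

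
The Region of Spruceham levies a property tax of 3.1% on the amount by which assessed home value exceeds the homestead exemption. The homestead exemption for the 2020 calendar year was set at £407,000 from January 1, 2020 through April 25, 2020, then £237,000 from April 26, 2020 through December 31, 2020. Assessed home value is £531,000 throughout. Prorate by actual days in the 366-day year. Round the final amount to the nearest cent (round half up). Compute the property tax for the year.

January 1 – April 25, 2020: 116 days, exemption £407,000 → (£531,000 − £407,000) × 3.1% × 116/366 = £1,218.3169
April 26 – December 31, 2020: 250 days, exemption £237,000 → (£531,000 − £237,000) × 3.1% × 250/366 = £6,225.4098
Total = £7,443.7268

£7,443.73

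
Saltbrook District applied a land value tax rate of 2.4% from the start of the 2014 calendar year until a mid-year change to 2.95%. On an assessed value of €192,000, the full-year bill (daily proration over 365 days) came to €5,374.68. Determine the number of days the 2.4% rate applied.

100 days

Let d = days at the first rate; then 365 − d days at the second rate.
€192,000 × [2.4%·d + 2.95%·(365−d)] / 365 = €5,374.68
Solving gives d = 100, so the new rate took effect on 11 Apr 2014.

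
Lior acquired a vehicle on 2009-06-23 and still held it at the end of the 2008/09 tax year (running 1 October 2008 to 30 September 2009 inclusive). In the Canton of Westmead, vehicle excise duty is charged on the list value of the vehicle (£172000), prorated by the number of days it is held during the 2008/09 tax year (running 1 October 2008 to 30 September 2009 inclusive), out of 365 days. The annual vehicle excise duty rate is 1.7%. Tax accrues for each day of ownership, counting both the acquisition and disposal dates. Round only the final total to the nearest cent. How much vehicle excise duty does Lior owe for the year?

Days held (2009-06-23 to 2009-09-30): 100 out of 365
Tax = £172000 × 1.7% × 100/365 = £801.0959

£801.10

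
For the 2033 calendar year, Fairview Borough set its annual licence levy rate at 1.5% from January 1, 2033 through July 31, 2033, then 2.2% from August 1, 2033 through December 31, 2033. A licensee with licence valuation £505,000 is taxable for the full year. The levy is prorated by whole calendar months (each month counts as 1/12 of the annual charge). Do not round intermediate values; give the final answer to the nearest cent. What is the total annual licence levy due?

January 1 – July 31, 2033: 7 months at 1.5% → £505,000 × 1.5% × 7/12 = £4,418.7500
August 1 – December 31, 2033: 5 months at 2.2% → £505,000 × 2.2% × 5/12 = £4,629.1667
Total = £9,047.9167

£9,047.92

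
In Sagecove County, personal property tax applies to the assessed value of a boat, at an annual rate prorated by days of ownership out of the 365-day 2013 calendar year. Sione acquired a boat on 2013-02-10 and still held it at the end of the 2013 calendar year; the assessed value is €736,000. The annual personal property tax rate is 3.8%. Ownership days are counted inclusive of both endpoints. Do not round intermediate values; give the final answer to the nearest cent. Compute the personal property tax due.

€24,903.01

Days held (2013-02-10 to 2013-12-31): 325 out of 365
Tax = €736,000 × 3.8% × 325/365 = €24,903.0137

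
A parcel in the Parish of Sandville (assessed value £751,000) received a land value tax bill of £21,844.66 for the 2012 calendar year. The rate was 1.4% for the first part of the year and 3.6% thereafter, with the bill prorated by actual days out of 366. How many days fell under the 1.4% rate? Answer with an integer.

Let d = days at the first rate; then 366 − d days at the second rate.
£751,000 × [1.4%·d + 3.6%·(366−d)] / 366 = £21,844.66
Solving gives d = 115, so the new rate took effect on April 25, 2012.

115 days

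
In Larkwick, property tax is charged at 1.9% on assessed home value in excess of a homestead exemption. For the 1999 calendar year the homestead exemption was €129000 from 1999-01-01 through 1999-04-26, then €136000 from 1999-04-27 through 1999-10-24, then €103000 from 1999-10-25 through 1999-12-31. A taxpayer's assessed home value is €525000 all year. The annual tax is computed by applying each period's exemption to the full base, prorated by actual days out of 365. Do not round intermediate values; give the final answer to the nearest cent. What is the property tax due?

€7550.08

1999-01-01 to 1999-04-26: 116 days, exemption €129000 → (€525000 − €129000) × 1.9% × 116/365 = €2391.1890
1999-04-27 to 1999-10-24: 181 days, exemption €136000 → (€525000 − €136000) × 1.9% × 181/365 = €3665.1260
1999-10-25 to 1999-12-31: 68 days, exemption €103000 → (€525000 − €103000) × 1.9% × 68/365 = €1493.7644
Total = €7550.0795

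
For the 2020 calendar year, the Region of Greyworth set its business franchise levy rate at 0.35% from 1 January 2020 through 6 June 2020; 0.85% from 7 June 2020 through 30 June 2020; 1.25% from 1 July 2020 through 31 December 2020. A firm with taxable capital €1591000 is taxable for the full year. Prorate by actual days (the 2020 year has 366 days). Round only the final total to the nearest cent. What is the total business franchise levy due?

1 January – 6 June 2020: 158 days at 0.35% → €1591000 × 0.35% × 158/366 = €2403.8880
7 June – 30 June 2020: 24 days at 0.85% → €1591000 × 0.85% × 24/366 = €886.7869
1 July – 31 December 2020: 184 days at 1.25% → €1591000 × 1.25% × 184/366 = €9998.0874
Total = €13288.7623

€13288.76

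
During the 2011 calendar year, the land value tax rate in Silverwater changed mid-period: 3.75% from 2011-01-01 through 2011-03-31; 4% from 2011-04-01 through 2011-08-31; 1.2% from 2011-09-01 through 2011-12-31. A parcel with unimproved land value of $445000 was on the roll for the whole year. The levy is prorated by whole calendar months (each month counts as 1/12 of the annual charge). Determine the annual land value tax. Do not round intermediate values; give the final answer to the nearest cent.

2011-01-01 to 2011-03-31: 3 months at 3.75% → $445000 × 3.75% × 3/12 = $4171.8750
2011-04-01 to 2011-08-31: 5 months at 4% → $445000 × 4% × 5/12 = $7416.6667
2011-09-01 to 2011-12-31: 4 months at 1.2% → $445000 × 1.2% × 4/12 = $1780.0000
Total = $13368.5417

$13368.54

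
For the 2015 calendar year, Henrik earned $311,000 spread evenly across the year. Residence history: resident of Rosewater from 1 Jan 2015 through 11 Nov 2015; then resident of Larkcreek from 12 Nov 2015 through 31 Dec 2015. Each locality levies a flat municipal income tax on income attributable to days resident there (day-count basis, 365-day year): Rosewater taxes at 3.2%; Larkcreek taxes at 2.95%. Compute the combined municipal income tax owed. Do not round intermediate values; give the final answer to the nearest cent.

Rosewater, 1 Jan – 11 Nov 2015: 315 days → $311,000 × 3.2% × 315/365 = $8,588.7123
Larkcreek, 12 Nov – 31 Dec 2015: 50 days → $311,000 × 2.95% × 50/365 = $1,256.7808
Total = $9,845.4932

$9,845.49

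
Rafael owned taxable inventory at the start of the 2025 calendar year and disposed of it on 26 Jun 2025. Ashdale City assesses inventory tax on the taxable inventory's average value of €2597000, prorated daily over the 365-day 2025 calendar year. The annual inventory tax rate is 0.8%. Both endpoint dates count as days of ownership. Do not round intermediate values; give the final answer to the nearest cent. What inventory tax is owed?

Days held (1 Jan – 26 Jun 2025): 177 out of 365
Tax = €2597000 × 0.8% × 177/365 = €10074.9370

€10074.94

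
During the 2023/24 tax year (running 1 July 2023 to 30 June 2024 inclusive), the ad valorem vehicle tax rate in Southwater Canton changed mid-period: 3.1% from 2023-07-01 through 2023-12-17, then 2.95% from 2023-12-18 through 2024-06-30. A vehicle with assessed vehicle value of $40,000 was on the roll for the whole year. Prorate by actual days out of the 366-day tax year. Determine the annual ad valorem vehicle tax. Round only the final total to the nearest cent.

$1,207.87

2023-07-01 to 2023-12-17: 170 days at 3.1% → $40,000 × 3.1% × 170/366 = $575.9563
2023-12-18 to 2024-06-30: 196 days at 2.95% → $40,000 × 2.95% × 196/366 = $631.9126
Total = $1,207.8689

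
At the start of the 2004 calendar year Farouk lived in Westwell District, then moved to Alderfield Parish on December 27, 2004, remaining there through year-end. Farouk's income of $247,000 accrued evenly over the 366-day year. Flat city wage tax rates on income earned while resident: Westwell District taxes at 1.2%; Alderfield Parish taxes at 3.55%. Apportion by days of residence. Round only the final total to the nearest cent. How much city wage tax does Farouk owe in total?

$3,043.30

Westwell District, January 1 – December 26, 2004: 361 days → $247,000 × 1.2% × 361/366 = $2,923.5082
Alderfield Parish, December 27 – December 31, 2004: 5 days → $247,000 × 3.55% × 5/366 = $119.7883
Total = $3,043.2964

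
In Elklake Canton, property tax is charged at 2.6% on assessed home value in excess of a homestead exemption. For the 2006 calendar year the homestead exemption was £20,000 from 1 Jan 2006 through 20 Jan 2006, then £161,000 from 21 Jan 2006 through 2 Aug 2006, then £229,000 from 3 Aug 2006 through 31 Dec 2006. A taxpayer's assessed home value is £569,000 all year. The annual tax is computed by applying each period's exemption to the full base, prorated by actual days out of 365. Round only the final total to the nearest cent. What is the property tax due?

£10,077.46

1 Jan – 20 Jan 2006: 20 days, exemption £20,000 → (£569,000 − £20,000) × 2.6% × 20/365 = £782.1370
21 Jan – 2 Aug 2006: 194 days, exemption £161,000 → (£569,000 − £161,000) × 2.6% × 194/365 = £5,638.2247
3 Aug – 31 Dec 2006: 151 days, exemption £229,000 → (£569,000 − £229,000) × 2.6% × 151/365 = £3,657.0959
Total = £10,077.4575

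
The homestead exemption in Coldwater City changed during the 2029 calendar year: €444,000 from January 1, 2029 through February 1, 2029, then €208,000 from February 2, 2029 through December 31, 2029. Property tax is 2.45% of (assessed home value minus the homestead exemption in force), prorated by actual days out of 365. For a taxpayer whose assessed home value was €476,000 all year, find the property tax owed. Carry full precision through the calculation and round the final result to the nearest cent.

January 1 – February 1, 2029: 32 days, exemption €444,000 → (€476,000 − €444,000) × 2.45% × 32/365 = €68.7342
February 2 – December 31, 2029: 333 days, exemption €208,000 → (€476,000 − €208,000) × 2.45% × 333/365 = €5,990.3507
Total = €6,059.0849

€6,059.08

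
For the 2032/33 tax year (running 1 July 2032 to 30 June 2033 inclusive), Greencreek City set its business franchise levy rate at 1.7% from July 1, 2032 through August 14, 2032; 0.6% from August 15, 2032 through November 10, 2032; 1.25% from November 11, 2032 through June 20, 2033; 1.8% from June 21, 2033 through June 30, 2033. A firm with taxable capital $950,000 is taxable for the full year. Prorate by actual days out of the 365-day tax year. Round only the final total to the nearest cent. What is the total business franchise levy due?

$11,056.44

July 1 – August 14, 2032: 45 days at 1.7% → $950,000 × 1.7% × 45/365 = $1,991.0959
August 15 – November 10, 2032: 88 days at 0.6% → $950,000 × 0.6% × 88/365 = $1,374.2466
November 11, 2032 – June 20, 2033: 222 days at 1.25% → $950,000 × 1.25% × 222/365 = $7,222.6027
June 21 – June 30, 2033: 10 days at 1.8% → $950,000 × 1.8% × 10/365 = $468.4932
Total = $11,056.4384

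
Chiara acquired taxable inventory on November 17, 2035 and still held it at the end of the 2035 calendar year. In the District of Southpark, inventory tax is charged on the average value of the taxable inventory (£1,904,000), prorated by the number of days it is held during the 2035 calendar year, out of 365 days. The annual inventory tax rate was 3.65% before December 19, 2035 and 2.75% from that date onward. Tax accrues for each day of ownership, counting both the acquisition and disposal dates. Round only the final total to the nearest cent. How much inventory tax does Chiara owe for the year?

November 17 – December 18, 2035: 32 days at 3.65% → £1,904,000 × 3.65% × 32/365 = £6,092.8000
December 19 – December 31, 2035: 13 days at 2.75% → £1,904,000 × 2.75% × 13/365 = £1,864.8767
Total = £7,957.6767

£7,957.68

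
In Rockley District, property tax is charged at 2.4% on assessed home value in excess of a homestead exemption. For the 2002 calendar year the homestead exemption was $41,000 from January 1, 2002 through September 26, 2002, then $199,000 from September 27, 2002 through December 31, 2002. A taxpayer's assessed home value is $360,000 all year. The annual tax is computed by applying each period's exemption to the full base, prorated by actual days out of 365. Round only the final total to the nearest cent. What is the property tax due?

January 1 – September 26, 2002: 269 days, exemption $41,000 → ($360,000 − $41,000) × 2.4% × 269/365 = $5,642.3671
September 27 – December 31, 2002: 96 days, exemption $199,000 → ($360,000 − $199,000) × 2.4% × 96/365 = $1,016.2849
Total = $6,658.6521

$6,658.65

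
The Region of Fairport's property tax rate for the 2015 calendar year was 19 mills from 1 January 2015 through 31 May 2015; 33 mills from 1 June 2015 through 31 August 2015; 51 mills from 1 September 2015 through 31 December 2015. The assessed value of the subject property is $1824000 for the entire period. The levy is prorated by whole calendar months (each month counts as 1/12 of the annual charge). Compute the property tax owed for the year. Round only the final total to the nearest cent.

$60496.00

1 January – 31 May 2015: 5 months at 19 mills → $1824000 × 1.9% × 5/12 = $14440.0000
1 June – 31 August 2015: 3 months at 33 mills → $1824000 × 3.3% × 3/12 = $15048.0000
1 September – 31 December 2015: 4 months at 51 mills → $1824000 × 5.1% × 4/12 = $31008.0000
Total = $60496.0000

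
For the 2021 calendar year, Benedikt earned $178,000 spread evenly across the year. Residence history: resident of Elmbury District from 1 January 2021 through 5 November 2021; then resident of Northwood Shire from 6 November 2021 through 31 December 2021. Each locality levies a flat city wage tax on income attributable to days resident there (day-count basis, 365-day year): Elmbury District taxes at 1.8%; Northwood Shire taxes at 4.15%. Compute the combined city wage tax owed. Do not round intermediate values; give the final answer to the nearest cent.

Elmbury District, 1 January – 5 November 2021: 309 days → $178,000 × 1.8% × 309/365 = $2,712.4274
Northwood Shire, 6 November – 31 December 2021: 56 days → $178,000 × 4.15% × 56/365 = $1,133.3479
Total = $3,845.7753

$3,845.78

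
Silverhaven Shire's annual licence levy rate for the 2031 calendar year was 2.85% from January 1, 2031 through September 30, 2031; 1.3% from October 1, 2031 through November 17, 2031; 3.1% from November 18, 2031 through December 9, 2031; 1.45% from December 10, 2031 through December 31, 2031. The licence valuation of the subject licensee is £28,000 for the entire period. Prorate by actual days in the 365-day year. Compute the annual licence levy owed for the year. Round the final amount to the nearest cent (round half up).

£721.52

January 1 – September 30, 2031: 273 days at 2.85% → £28,000 × 2.85% × 273/365 = £596.8603
October 1 – November 17, 2031: 48 days at 1.3% → £28,000 × 1.3% × 48/365 = £47.8685
November 18 – December 9, 2031: 22 days at 3.1% → £28,000 × 3.1% × 22/365 = £52.3178
December 10 – December 31, 2031: 22 days at 1.45% → £28,000 × 1.45% × 22/365 = £24.4712
Total = £721.5178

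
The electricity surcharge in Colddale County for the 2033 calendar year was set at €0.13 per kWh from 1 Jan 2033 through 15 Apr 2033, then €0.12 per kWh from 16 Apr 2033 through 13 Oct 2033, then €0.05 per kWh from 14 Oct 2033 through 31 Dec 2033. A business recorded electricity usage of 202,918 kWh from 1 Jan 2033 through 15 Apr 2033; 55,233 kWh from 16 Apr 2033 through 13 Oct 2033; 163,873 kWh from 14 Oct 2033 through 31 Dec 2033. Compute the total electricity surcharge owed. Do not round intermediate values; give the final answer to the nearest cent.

€41200.95

1 Jan – 15 Apr 2033: 202,918 kWh at €0.13/kWh → €26379.34
16 Apr – 13 Oct 2033: 55,233 kWh at €0.12/kWh → €6627.96
14 Oct – 31 Dec 2033: 163,873 kWh at €0.05/kWh → €8193.65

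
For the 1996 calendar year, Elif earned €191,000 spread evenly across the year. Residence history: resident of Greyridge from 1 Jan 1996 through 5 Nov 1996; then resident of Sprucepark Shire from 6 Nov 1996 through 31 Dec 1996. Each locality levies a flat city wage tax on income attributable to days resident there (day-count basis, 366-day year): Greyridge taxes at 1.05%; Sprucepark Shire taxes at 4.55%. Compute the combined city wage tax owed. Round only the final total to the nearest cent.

€3,028.34

Greyridge, 1 Jan – 5 Nov 1996: 310 days → €191,000 × 1.05% × 310/366 = €1,698.6475
Sprucepark Shire, 6 Nov – 31 Dec 1996: 56 days → €191,000 × 4.55% × 56/366 = €1,329.6940
Total = €3,028.3415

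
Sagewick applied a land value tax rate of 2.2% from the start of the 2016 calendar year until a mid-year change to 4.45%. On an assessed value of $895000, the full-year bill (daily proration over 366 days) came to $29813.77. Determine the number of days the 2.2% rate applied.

182 days

Let d = days at the first rate; then 366 − d days at the second rate.
$895000 × [2.2%·d + 4.45%·(366−d)] / 366 = $29813.77
Solving gives d = 182, so the new rate took effect on July 1, 2016.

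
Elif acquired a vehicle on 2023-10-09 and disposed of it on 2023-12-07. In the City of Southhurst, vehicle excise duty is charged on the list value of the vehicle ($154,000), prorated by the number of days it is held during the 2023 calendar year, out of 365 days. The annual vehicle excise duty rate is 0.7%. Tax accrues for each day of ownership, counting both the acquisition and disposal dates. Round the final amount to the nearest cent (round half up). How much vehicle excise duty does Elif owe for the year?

$177.21

Days held (2023-10-09 to 2023-12-07): 60 out of 365
Tax = $154,000 × 0.7% × 60/365 = $177.2055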